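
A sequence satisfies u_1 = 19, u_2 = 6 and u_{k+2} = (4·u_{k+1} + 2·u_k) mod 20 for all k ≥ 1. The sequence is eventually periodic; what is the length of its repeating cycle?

4

u_1 = 19, u_2 = 6, u_3 = 2, u_4 = 0, u_5 = 4, u_6 = 16, u_7 = 12, u_8 = 0, u_9 = 4.
Since (u_8, u_9) = (u_4, u_5) = (0, 4) (two consecutive terms determine the rest), the sequence is eventually periodic: after a pre-period of length 3 it cycles with period 4.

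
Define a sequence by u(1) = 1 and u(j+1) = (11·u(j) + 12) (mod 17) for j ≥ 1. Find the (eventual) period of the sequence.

16

We have u(1) = 1,  u(2) = 6,  u(3) = 10,  u(4) = 3,  u(5) = 11,  u(6) = 14,  u(7) = 13,  u(8) = 2,  u(9) = 0,  u(10) = 12,  u(11) = 8,  u(12) = 15,  u(13) = 7,  u(14) = 4,  u(15) = 5,  u(16) = 16,  u(17) = 1.
The sequence repeats with period 16.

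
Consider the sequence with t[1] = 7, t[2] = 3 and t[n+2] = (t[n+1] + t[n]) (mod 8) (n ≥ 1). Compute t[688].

Computing terms: t[1] = 7,  t[2] = 3,  t[3] = 2,  t[4] = 5,  t[5] = 7,  t[6] = 4,  t[7] = 3,  t[8] = 7,  t[9] = 2,  t[10] = 1,  t[11] = 3,  t[12] = 4,  t[13] = 7,  t[14] = 3.
Since (t[13], t[14]) = (t[1], t[2]) = (7, 3) (two consecutive terms determine the rest), the sequence is periodic with period 12.
So t[688] = t[1 + ((688-1) mod 12)] = t[4] = 5.

5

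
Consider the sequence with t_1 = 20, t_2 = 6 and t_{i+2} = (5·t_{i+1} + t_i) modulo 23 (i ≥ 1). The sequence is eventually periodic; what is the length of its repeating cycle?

22

t_1 = 20; t_2 = 6; t_3 = 4; t_4 = 3; t_5 = 19; t_6 = 6; t_7 = 3; t_8 = 21; t_9 = 16; t_{10} = 9; t_{11} = 15; t_{12} = 15; t_{13} = 21; t_{14} = 5; t_{15} = 0; t_{16} = 5; t_{17} = 2; t_{18} = 15; t_{19} = 8; t_{20} = 9; t_{21} = 7; t_{22} = 21; t_{23} = 20; t_{24} = 6.
Since (t_{23}, t_{24}) = (t_1, t_2) = (20, 6) (two consecutive terms determine the rest), the sequence is periodic with period 22.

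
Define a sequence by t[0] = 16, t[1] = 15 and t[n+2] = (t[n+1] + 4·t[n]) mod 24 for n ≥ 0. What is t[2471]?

11

t[0] = 16, t[1] = 15, t[2] = 7, t[3] = 19, t[4] = 23, t[5] = 3, t[6] = 23, t[7] = 11, t[8] = 7, t[9] = 3, t[10] = 7, t[11] = 19.
Since (t[10], t[11]) = (t[2], t[3]) = (7, 19) (two consecutive terms determine the rest), the sequence is eventually periodic: after a pre-period of length 2 it cycles with period 8.
For n ≥ 2, t[n] depends only on (n - 2) mod 8. (2471 - 2) mod 8 = 5, so t[2471] = t[7] = 11.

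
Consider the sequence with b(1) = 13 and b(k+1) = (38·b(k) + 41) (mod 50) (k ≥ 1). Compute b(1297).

Listing terms: b(1) = 13; b(2) = 35; b(3) = 21; b(4) = 39; b(5) = 23; b(6) = 15; b(7) = 11; b(8) = 9; b(9) = 33; b(10) = 45; b(11) = 1; b(12) = 29; b(13) = 43; b(14) = 25; b(15) = 41; b(16) = 49; b(17) = 3; b(18) = 5; b(19) = 31; b(20) = 19; b(21) = 13.
Since b(21) = b(1) = 13, the sequence is periodic with period 20.
(1297 - 1) mod 20 = 16, so b(1297) = b(17) = 3.

3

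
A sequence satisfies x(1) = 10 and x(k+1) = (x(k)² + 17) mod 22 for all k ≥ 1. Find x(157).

18

Computing terms: x(1) = 10; x(2) = 7; x(3) = 0; x(4) = 17; x(5) = 20; x(6) = 21; x(7) = 18; x(8) = 11; x(9) = 6; x(10) = 9; x(11) = 10.
The sequence repeats with period 10.
(157 - 1) mod 10 = 6, so x(157) = x(7) = 18.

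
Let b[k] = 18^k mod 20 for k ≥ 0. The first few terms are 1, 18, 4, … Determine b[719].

12

Computing terms: b[0] = 1,  b[1] = 18,  b[2] = 4,  b[3] = 12,  b[4] = 16,  b[5] = 8,  b[6] = 4.
Since b[6] = b[2] = 4, the sequence is eventually periodic: after a pre-period of length 2 it cycles with period 4.
For k ≥ 2, b[k] depends only on (k - 2) mod 4. (719 - 2) mod 4 = 1, so b[719] = b[3] = 12.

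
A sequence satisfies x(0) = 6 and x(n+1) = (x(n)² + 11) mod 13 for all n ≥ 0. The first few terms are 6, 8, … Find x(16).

8

Computing terms: x(0) = 6; x(1) = 8; x(2) = 10; x(3) = 7; x(4) = 8.
Since x(4) = x(1) = 8, the sequence is eventually periodic: after a pre-period of length 1 it cycles with period 3.
For n ≥ 1, x(n) depends only on (n - 1) mod 3. (16 - 1) mod 3 = 0, so x(16) = x(1) = 8.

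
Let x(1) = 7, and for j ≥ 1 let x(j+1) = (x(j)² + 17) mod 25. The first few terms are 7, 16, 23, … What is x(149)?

x(1) = 7,  x(2) = 16,  x(3) = 23,  x(4) = 21,  x(5) = 8,  x(6) = 6,  x(7) = 3,  x(8) = 1,  x(9) = 18,  x(10) = 16.
Since x(10) = x(2) = 16, the sequence is eventually periodic: after a pre-period of length 1 it cycles with period 8.
For j ≥ 2, x(j) depends only on (j - 2) mod 8. (149 - 2) mod 8 = 3, so x(149) = x(5) = 8.

8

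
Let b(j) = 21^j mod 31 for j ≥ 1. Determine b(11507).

24

Computing terms: b(1) = 21, b(2) = 7, b(3) = 23, b(4) = 18, b(5) = 6, b(6) = 2, b(7) = 11, b(8) = 14, b(9) = 15, b(10) = 5, b(11) = 12, b(12) = 4, b(13) = 22, b(14) = 28, b(15) = 30, b(16) = 10, b(17) = 24, b(18) = 8, b(19) = 13, b(20) = 25, b(21) = 29, b(22) = 20, b(23) = 17, b(24) = 16, b(25) = 26, b(26) = 19, b(27) = 27, b(28) = 9, b(29) = 3, b(30) = 1, b(31) = 21.
The sequence repeats with period 30.
(11507 - 1) mod 30 = 16, so b(11507) = b(17) = 24.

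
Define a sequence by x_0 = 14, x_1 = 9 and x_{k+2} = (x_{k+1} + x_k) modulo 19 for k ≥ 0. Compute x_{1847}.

Listing terms: x_0 = 14,  x_1 = 9,  x_2 = 4,  x_3 = 13,  x_4 = 17,  x_5 = 11,  x_6 = 9,  x_7 = 1,  x_8 = 10,  x_9 = 11,  x_{10} = 2,  x_{11} = 13,  x_{12} = 15,  x_{13} = 9,  x_{14} = 5,  x_{15} = 14,  x_{16} = 0,  x_{17} = 14,  x_{18} = 14,  x_{19} = 9.
The sequence repeats with period 18.
(1847 - 0) mod 18 = 11, so x_{1847} = x_{11} = 13.

13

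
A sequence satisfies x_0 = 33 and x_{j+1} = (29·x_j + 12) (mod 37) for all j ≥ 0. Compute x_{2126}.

Listing terms: x_0 = 33,  x_1 = 7,  x_2 = 30,  x_3 = 31,  x_4 = 23,  x_5 = 13,  x_6 = 19,  x_7 = 8,  x_8 = 22,  x_9 = 21,  x_{10} = 29,  x_{11} = 2,  x_{12} = 33.
Since x_{12} = x_0 = 33, the sequence is periodic with period 12.
So x_{2126} = x_{0 + ((2126-0) mod 12)} = x_2 = 30.

30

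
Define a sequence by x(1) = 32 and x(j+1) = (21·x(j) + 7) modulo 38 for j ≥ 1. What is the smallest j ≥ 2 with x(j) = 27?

We have x(1) = 32; x(2) = 33; x(3) = 16; x(4) = 1; x(5) = 28; x(6) = 25; x(7) = 0; x(8) = 7; x(9) = 2; x(10) = 11; x(11) = 10; x(12) = 27; x(13) = 4; x(14) = 15; x(15) = 18; x(16) = 5; x(17) = 36; x(18) = 3; x(19) = 32.
The sequence repeats with period 18.
The value 27 first appears (with j ≥ 2) at x(12).

12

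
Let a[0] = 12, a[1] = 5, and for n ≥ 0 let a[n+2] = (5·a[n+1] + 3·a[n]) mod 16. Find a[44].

a[0] = 12; a[1] = 5; a[2] = 13; a[3] = 0; a[4] = 7; a[5] = 3; a[6] = 4; a[7] = 13; a[8] = 13; a[9] = 8; a[10] = 15; a[11] = 3; a[12] = 12; a[13] = 5.
Since (a[12], a[13]) = (a[0], a[1]) = (12, 5) (two consecutive terms determine the rest), the sequence is periodic with period 12.
So a[44] = a[0 + ((44-0) mod 12)] = a[8] = 13.

13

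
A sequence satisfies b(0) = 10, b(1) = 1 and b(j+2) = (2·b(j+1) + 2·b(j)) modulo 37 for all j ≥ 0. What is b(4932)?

10

Computing terms: b(0) = 10; b(1) = 1; b(2) = 22; b(3) = 9; b(4) = 25; b(5) = 31; b(6) = 1; b(7) = 27; b(8) = 19; b(9) = 18; b(10) = 0; b(11) = 36; b(12) = 35; b(13) = 31; b(14) = 21; b(15) = 30; b(16) = 28; b(17) = 5; b(18) = 29; b(19) = 31; b(20) = 9; b(21) = 6; b(22) = 30; b(23) = 35; b(24) = 19; b(25) = 34; b(26) = 32; b(27) = 21; b(28) = 32; b(29) = 32; b(30) = 17; b(31) = 24; b(32) = 8; b(33) = 27; b(34) = 33; b(35) = 9; b(36) = 10; b(37) = 1.
Since (b(36), b(37)) = (b(0), b(1)) = (10, 1) (two consecutive terms determine the rest), the sequence is periodic with period 36.
So b(4932) = b(0 + ((4932-0) mod 36)) = b(0) = 10.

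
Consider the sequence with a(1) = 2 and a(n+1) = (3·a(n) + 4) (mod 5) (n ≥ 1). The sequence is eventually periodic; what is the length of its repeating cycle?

Computing terms: a(1) = 2; a(2) = 0; a(3) = 4; a(4) = 1; a(5) = 2.
Since a(5) = a(1) = 2, the sequence is periodic with period 4.

4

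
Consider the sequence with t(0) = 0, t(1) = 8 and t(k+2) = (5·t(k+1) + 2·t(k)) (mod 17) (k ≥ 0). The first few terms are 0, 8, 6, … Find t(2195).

12

Computing terms: t(0) = 0; t(1) = 8; t(2) = 6; t(3) = 12; t(4) = 4; t(5) = 10; t(6) = 7; t(7) = 4; t(8) = 0; t(9) = 8.
Since (t(8), t(9)) = (t(0), t(1)) = (0, 8) (two consecutive terms determine the rest), the sequence is periodic with period 8.
(2195 - 0) mod 8 = 3, so t(2195) = t(3) = 12.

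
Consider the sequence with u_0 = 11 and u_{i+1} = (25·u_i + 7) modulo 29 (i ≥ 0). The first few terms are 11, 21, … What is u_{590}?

Listing terms: u_0 = 11,  u_1 = 21,  u_2 = 10,  u_3 = 25,  u_4 = 23,  u_5 = 2,  u_6 = 28,  u_7 = 11.
The sequence repeats with period 7.
So u_{590} = u_{0 + ((590-0) mod 7)} = u_2 = 10.

10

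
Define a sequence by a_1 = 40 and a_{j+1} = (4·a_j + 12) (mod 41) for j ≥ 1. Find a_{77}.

a_1 = 40, a_2 = 8, a_3 = 3, a_4 = 24, a_5 = 26, a_6 = 34, a_7 = 25, a_8 = 30, a_9 = 9, a_{10} = 7, a_{11} = 40.
Since a_{11} = a_1 = 40, the sequence is periodic with period 10.
(77 - 1) mod 10 = 6, so a_{77} = a_7 = 25.

25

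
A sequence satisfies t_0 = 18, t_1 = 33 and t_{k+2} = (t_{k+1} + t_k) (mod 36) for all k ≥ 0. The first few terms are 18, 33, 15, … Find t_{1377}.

t_0 = 18; t_1 = 33; t_2 = 15; t_3 = 12; t_4 = 27; t_5 = 3; t_6 = 30; t_7 = 33; t_8 = 27; t_9 = 24; t_{10} = 15; t_{11} = 3; t_{12} = 18; t_{13} = 21; t_{14} = 3; t_{15} = 24; t_{16} = 27; t_{17} = 15; t_{18} = 6; t_{19} = 21; t_{20} = 27; t_{21} = 12; t_{22} = 3; t_{23} = 15; t_{24} = 18; t_{25} = 33.
The sequence repeats with period 24.
So t_{1377} = t_{0 + ((1377-0) mod 24)} = t_9 = 24.

24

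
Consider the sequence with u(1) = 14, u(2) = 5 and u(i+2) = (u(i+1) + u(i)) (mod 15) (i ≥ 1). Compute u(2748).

12

Computing terms: u(1) = 14; u(2) = 5; u(3) = 4; u(4) = 9; u(5) = 13; u(6) = 7; u(7) = 5; u(8) = 12; u(9) = 2; u(10) = 14; u(11) = 1; u(12) = 0; u(13) = 1; u(14) = 1; u(15) = 2; u(16) = 3; u(17) = 5; u(18) = 8; u(19) = 13; u(20) = 6; u(21) = 4; u(22) = 10; u(23) = 14; u(24) = 9; u(25) = 8; u(26) = 2; u(27) = 10; u(28) = 12; u(29) = 7; u(30) = 4; u(31) = 11; u(32) = 0; u(33) = 11; u(34) = 11; u(35) = 7; u(36) = 3; u(37) = 10; u(38) = 13; u(39) = 8; u(40) = 6; u(41) = 14; u(42) = 5.
Since (u(41), u(42)) = (u(1), u(2)) = (14, 5) (two consecutive terms determine the rest), the sequence is periodic with period 40.
So u(2748) = u(1 + ((2748-1) mod 40)) = u(28) = 12.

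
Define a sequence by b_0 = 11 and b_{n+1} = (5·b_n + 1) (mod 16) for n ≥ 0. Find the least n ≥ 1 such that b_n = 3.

8

Listing terms: b_0 = 11; b_1 = 8; b_2 = 9; b_3 = 14; b_4 = 7; b_5 = 4; b_6 = 5; b_7 = 10; b_8 = 3; b_9 = 0; b_{10} = 1; b_{11} = 6; b_{12} = 15; b_{13} = 12; b_{14} = 13; b_{15} = 2; b_{16} = 11.
The sequence repeats with period 16.
The value 3 first appears (with n ≥ 1) at b_8.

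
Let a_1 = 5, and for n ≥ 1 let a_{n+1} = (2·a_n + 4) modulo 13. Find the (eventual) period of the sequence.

12

a_1 = 5,  a_2 = 1,  a_3 = 6,  a_4 = 3,  a_5 = 10,  a_6 = 11,  a_7 = 0,  a_8 = 4,  a_9 = 12,  a_{10} = 2,  a_{11} = 8,  a_{12} = 7,  a_{13} = 5.
The sequence repeats with period 12.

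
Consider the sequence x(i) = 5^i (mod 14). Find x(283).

x(1) = 5,  x(2) = 11,  x(3) = 13,  x(4) = 9,  x(5) = 3,  x(6) = 1,  x(7) = 5.
The sequence repeats with period 6.
(283 - 1) mod 6 = 0, so x(283) = x(1) = 5.

5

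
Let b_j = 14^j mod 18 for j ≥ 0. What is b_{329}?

Computing terms: b_0 = 1, b_1 = 14, b_2 = 16, b_3 = 8, b_4 = 4, b_5 = 2, b_6 = 10, b_7 = 14.
Since b_7 = b_1 = 14, the sequence is eventually periodic: after a pre-period of length 1 it cycles with period 6.
For j ≥ 1, b_j depends only on (j - 1) mod 6. (329 - 1) mod 6 = 4, so b_{329} = b_5 = 2.

2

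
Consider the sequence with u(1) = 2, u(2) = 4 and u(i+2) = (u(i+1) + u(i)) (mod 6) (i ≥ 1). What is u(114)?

4

Computing terms: u(1) = 2, u(2) = 4, u(3) = 0, u(4) = 4, u(5) = 4, u(6) = 2, u(7) = 0, u(8) = 2, u(9) = 2, u(10) = 4.
Since (u(9), u(10)) = (u(1), u(2)) = (2, 4) (two consecutive terms determine the rest), the sequence is periodic with period 8.
So u(114) = u(1 + ((114-1) mod 8)) = u(2) = 4.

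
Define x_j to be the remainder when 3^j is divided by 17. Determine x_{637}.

12

Computing terms: x_1 = 3,  x_2 = 9,  x_3 = 10,  x_4 = 13,  x_5 = 5,  x_6 = 15,  x_7 = 11,  x_8 = 16,  x_9 = 14,  x_{10} = 8,  x_{11} = 7,  x_{12} = 4,  x_{13} = 12,  x_{14} = 2,  x_{15} = 6,  x_{16} = 1,  x_{17} = 3.
The sequence repeats with period 16.
(637 - 1) mod 16 = 12, so x_{637} = x_{13} = 12.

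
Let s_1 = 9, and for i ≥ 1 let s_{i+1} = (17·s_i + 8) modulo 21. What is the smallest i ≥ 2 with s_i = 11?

4

Computing terms: s_1 = 9, s_2 = 14, s_3 = 15, s_4 = 11, s_5 = 6, s_6 = 5, s_7 = 9.
Since s_7 = s_1 = 9, the sequence is periodic with period 6.
The value 11 first appears (with i ≥ 2) at s_4.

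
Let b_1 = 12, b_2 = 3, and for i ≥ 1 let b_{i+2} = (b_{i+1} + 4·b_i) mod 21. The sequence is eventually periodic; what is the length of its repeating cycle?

48

Computing terms: b_1 = 12; b_2 = 3; b_3 = 9; b_4 = 0; b_5 = 15; b_6 = 15; b_7 = 12; b_8 = 9; b_9 = 15; b_{10} = 9; b_{11} = 6; b_{12} = 0; b_{13} = 3; b_{14} = 3; b_{15} = 15; b_{16} = 6; b_{17} = 3; b_{18} = 6; b_{19} = 18; b_{20} = 0; b_{21} = 9; b_{22} = 9; b_{23} = 3; b_{24} = 18; b_{25} = 9; b_{26} = 18; b_{27} = 12; b_{28} = 0; b_{29} = 6; b_{30} = 6; b_{31} = 9; b_{32} = 12; b_{33} = 6; b_{34} = 12; b_{35} = 15; b_{36} = 0; b_{37} = 18; b_{38} = 18; b_{39} = 6; b_{40} = 15; b_{41} = 18; b_{42} = 15; b_{43} = 3; b_{44} = 0; b_{45} = 12; b_{46} = 12; b_{47} = 18; b_{48} = 3; b_{49} = 12; b_{50} = 3.
Since (b_{49}, b_{50}) = (b_1, b_2) = (12, 3) (two consecutive terms determine the rest), the sequence is periodic with period 48.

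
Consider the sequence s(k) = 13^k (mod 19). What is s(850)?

4

Computing terms: s(0) = 1,  s(1) = 13,  s(2) = 17,  s(3) = 12,  s(4) = 4,  s(5) = 14,  s(6) = 11,  s(7) = 10,  s(8) = 16,  s(9) = 18,  s(10) = 6,  s(11) = 2,  s(12) = 7,  s(13) = 15,  s(14) = 5,  s(15) = 8,  s(16) = 9,  s(17) = 3,  s(18) = 1.
The sequence repeats with period 18.
(850 - 0) mod 18 = 4, so s(850) = s(4) = 4.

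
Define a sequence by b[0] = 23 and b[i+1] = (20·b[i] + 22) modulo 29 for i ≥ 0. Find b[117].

20

Computing terms: b[0] = 23,  b[1] = 18,  b[2] = 5,  b[3] = 6,  b[4] = 26,  b[5] = 20,  b[6] = 16,  b[7] = 23.
Since b[7] = b[0] = 23, the sequence is periodic with period 7.
(117 - 0) mod 7 = 5, so b[117] = b[5] = 20.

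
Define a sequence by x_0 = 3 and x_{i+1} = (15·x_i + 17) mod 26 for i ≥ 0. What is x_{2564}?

x_0 = 3; x_1 = 10; x_2 = 11; x_3 = 0; x_4 = 17; x_5 = 12; x_6 = 15; x_7 = 8; x_8 = 7; x_9 = 18; x_{10} = 1; x_{11} = 6; x_{12} = 3.
The sequence repeats with period 12.
So x_{2564} = x_{0 + ((2564-0) mod 12)} = x_8 = 7.

7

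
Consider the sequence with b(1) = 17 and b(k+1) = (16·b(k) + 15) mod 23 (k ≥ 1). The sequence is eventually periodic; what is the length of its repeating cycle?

Computing terms: b(1) = 17,  b(2) = 11,  b(3) = 7,  b(4) = 12,  b(5) = 0,  b(6) = 15,  b(7) = 2,  b(8) = 1,  b(9) = 8,  b(10) = 5,  b(11) = 3,  b(12) = 17.
The sequence repeats with period 11.

11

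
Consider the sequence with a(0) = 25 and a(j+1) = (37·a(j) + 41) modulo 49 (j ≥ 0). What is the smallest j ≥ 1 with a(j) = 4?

Computing terms: a(0) = 25,  a(1) = 35,  a(2) = 13,  a(3) = 32,  a(4) = 0,  a(5) = 41,  a(6) = 39,  a(7) = 14,  a(8) = 20,  a(9) = 46,  a(10) = 28,  a(11) = 48,  a(12) = 4,  a(13) = 42,  a(14) = 27,  a(15) = 11,  a(16) = 7,  a(17) = 6,  a(18) = 18,  a(19) = 21,  a(20) = 34,  a(21) = 25.
The sequence repeats with period 21.
The value 4 first appears (with j ≥ 1) at a(12).

12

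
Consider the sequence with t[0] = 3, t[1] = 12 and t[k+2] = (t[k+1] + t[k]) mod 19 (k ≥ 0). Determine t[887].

12

Computing terms: t[0] = 3,  t[1] = 12,  t[2] = 15,  t[3] = 8,  t[4] = 4,  t[5] = 12,  t[6] = 16,  t[7] = 9,  t[8] = 6,  t[9] = 15,  t[10] = 2,  t[11] = 17,  t[12] = 0,  t[13] = 17,  t[14] = 17,  t[15] = 15,  t[16] = 13,  t[17] = 9,  t[18] = 3,  t[19] = 12.
The sequence repeats with period 18.
So t[887] = t[0 + ((887-0) mod 18)] = t[5] = 12.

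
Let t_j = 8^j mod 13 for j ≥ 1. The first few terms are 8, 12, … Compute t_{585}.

We have t_1 = 8, t_2 = 12, t_3 = 5, t_4 = 1, t_5 = 8.
The sequence repeats with period 4.
So t_{585} = t_{1 + ((585-1) mod 4)} = t_1 = 8.

8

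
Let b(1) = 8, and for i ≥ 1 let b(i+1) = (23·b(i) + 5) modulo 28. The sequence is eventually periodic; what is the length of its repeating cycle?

b(1) = 8,  b(2) = 21,  b(3) = 12,  b(4) = 1,  b(5) = 0,  b(6) = 5,  b(7) = 8.
The sequence repeats with period 6.

6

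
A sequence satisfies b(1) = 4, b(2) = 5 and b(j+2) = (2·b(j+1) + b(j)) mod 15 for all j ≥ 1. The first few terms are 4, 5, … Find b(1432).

Computing terms: b(1) = 4,  b(2) = 5,  b(3) = 14,  b(4) = 3,  b(5) = 5,  b(6) = 13,  b(7) = 1,  b(8) = 0,  b(9) = 1,  b(10) = 2,  b(11) = 5,  b(12) = 12,  b(13) = 14,  b(14) = 10,  b(15) = 4,  b(16) = 3,  b(17) = 10,  b(18) = 8,  b(19) = 11,  b(20) = 0,  b(21) = 11,  b(22) = 7,  b(23) = 10,  b(24) = 12,  b(25) = 4,  b(26) = 5.
Since (b(25), b(26)) = (b(1), b(2)) = (4, 5) (two consecutive terms determine the rest), the sequence is periodic with period 24.
(1432 - 1) mod 24 = 15, so b(1432) = b(16) = 3.

3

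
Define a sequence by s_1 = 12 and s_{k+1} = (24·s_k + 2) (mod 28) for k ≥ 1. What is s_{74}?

We have s_1 = 12, s_2 = 10, s_3 = 18, s_4 = 14, s_5 = 2, s_6 = 22, s_7 = 26, s_8 = 10.
Since s_8 = s_2 = 10, the sequence is eventually periodic: after a pre-period of length 1 it cycles with period 6.
For k ≥ 2, s_k depends only on (k - 2) mod 6. (74 - 2) mod 6 = 0, so s_{74} = s_2 = 10.

10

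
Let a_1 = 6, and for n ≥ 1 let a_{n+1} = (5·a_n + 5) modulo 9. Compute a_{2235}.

0

We have a_1 = 6, a_2 = 8, a_3 = 0, a_4 = 5, a_5 = 3, a_6 = 2, a_7 = 6.
The sequence repeats with period 6.
(2235 - 1) mod 6 = 2, so a_{2235} = a_3 = 0.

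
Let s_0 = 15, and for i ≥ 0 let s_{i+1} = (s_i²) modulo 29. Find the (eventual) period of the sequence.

s_0 = 15; s_1 = 22; s_2 = 20; s_3 = 23; s_4 = 7; s_5 = 20.
Since s_5 = s_2 = 20, the sequence is eventually periodic: after a pre-period of length 2 it cycles with period 3.

3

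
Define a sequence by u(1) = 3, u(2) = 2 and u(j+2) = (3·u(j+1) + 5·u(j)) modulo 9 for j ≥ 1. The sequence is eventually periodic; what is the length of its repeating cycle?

u(1) = 3,  u(2) = 2,  u(3) = 3,  u(4) = 1,  u(5) = 0,  u(6) = 5,  u(7) = 6,  u(8) = 7,  u(9) = 6,  u(10) = 8,  u(11) = 0,  u(12) = 4,  u(13) = 3,  u(14) = 2.
Since (u(13), u(14)) = (u(1), u(2)) = (3, 2) (two consecutive terms determine the rest), the sequence is periodic with period 12.

12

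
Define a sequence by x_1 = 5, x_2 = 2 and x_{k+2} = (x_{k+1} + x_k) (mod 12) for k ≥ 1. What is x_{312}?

9

Listing terms: x_1 = 5,  x_2 = 2,  x_3 = 7,  x_4 = 9,  x_5 = 4,  x_6 = 1,  x_7 = 5,  x_8 = 6,  x_9 = 11,  x_{10} = 5,  x_{11} = 4,  x_{12} = 9,  x_{13} = 1,  x_{14} = 10,  x_{15} = 11,  x_{16} = 9,  x_{17} = 8,  x_{18} = 5,  x_{19} = 1,  x_{20} = 6,  x_{21} = 7,  x_{22} = 1,  x_{23} = 8,  x_{24} = 9,  x_{25} = 5,  x_{26} = 2.
The sequence repeats with period 24.
So x_{312} = x_{1 + ((312-1) mod 24)} = x_{24} = 9.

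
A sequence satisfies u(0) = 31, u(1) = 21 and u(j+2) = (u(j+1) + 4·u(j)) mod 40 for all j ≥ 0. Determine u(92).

We have u(0) = 31; u(1) = 21; u(2) = 25; u(3) = 29; u(4) = 9; u(5) = 5; u(6) = 1; u(7) = 21; u(8) = 25.
Since (u(7), u(8)) = (u(1), u(2)) = (21, 25) (two consecutive terms determine the rest), the sequence is eventually periodic: after a pre-period of length 1 it cycles with period 6.
For j ≥ 1, u(j) depends only on (j - 1) mod 6. (92 - 1) mod 6 = 1, so u(92) = u(2) = 25.

25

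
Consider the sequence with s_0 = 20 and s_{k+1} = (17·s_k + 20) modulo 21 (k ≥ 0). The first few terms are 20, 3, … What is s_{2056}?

5

Computing terms: s_0 = 20, s_1 = 3, s_2 = 8, s_3 = 9, s_4 = 5, s_5 = 0, s_6 = 20.
Since s_6 = s_0 = 20, the sequence is periodic with period 6.
So s_{2056} = s_{0 + ((2056-0) mod 6)} = s_4 = 5.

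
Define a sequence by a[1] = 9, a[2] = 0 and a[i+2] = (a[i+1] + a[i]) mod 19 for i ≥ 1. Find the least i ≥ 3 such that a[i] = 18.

5

We have a[1] = 9,  a[2] = 0,  a[3] = 9,  a[4] = 9,  a[5] = 18,  a[6] = 8,  a[7] = 7,  a[8] = 15,  a[9] = 3,  a[10] = 18,  a[11] = 2,  a[12] = 1,  a[13] = 3,  a[14] = 4,  a[15] = 7,  a[16] = 11,  a[17] = 18,  a[18] = 10,  a[19] = 9,  a[20] = 0.
The sequence repeats with period 18.
The value 18 first appears (with i ≥ 3) at a[5].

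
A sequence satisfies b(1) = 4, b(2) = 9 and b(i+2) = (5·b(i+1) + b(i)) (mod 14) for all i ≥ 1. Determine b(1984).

b(1) = 4, b(2) = 9, b(3) = 7, b(4) = 2, b(5) = 3, b(6) = 3, b(7) = 4, b(8) = 9.
Since (b(7), b(8)) = (b(1), b(2)) = (4, 9) (two consecutive terms determine the rest), the sequence is periodic with period 6.
(1984 - 1) mod 6 = 3, so b(1984) = b(4) = 2.

2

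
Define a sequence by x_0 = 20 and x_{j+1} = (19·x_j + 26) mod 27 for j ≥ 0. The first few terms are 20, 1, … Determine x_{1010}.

9

We have x_0 = 20, x_1 = 1, x_2 = 18, x_3 = 17, x_4 = 25, x_5 = 15, x_6 = 14, x_7 = 22, x_8 = 12, x_9 = 11, x_{10} = 19, x_{11} = 9, x_{12} = 8, x_{13} = 16, x_{14} = 6, x_{15} = 5, x_{16} = 13, x_{17} = 3, x_{18} = 2, x_{19} = 10, x_{20} = 0, x_{21} = 26, x_{22} = 7, x_{23} = 24, x_{24} = 23, x_{25} = 4, x_{26} = 21, x_{27} = 20.
Since x_{27} = x_0 = 20, the sequence is periodic with period 27.
(1010 - 0) mod 27 = 11, so x_{1010} = x_{11} = 9.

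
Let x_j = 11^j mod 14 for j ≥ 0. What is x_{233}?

Computing terms: x_0 = 1,  x_1 = 11,  x_2 = 9,  x_3 = 1.
Since x_3 = x_0 = 1, the sequence is periodic with period 3.
(233 - 0) mod 3 = 2, so x_{233} = x_2 = 9.

9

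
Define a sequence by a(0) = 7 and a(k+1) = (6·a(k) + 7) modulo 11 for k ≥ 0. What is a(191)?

a(0) = 7, a(1) = 5, a(2) = 4, a(3) = 9, a(4) = 6, a(5) = 10, a(6) = 1, a(7) = 2, a(8) = 8, a(9) = 0, a(10) = 7.
The sequence repeats with period 10.
So a(191) = a(0 + ((191-0) mod 10)) = a(1) = 5.

5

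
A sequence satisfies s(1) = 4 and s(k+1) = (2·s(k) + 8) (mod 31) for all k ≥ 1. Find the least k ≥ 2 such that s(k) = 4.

6

s(1) = 4; s(2) = 16; s(3) = 9; s(4) = 26; s(5) = 29; s(6) = 4.
Since s(6) = s(1) = 4, the sequence is periodic with period 5.
The value 4 next appears (with k ≥ 2) at s(6).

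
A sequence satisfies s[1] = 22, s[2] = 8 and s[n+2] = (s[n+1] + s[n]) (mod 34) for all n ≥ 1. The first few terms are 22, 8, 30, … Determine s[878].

We have s[1] = 22,  s[2] = 8,  s[3] = 30,  s[4] = 4,  s[5] = 0,  s[6] = 4,  s[7] = 4,  s[8] = 8,  s[9] = 12,  s[10] = 20,  s[11] = 32,  s[12] = 18,  s[13] = 16,  s[14] = 0,  s[15] = 16,  s[16] = 16,  s[17] = 32,  s[18] = 14,  s[19] = 12,  s[20] = 26,  s[21] = 4,  s[22] = 30,  s[23] = 0,  s[24] = 30,  s[25] = 30,  s[26] = 26,  s[27] = 22,  s[28] = 14,  s[29] = 2,  s[30] = 16,  s[31] = 18,  s[32] = 0,  s[33] = 18,  s[34] = 18,  s[35] = 2,  s[36] = 20,  s[37] = 22,  s[38] = 8.
Since (s[37], s[38]) = (s[1], s[2]) = (22, 8) (two consecutive terms determine the rest), the sequence is periodic with period 36.
(878 - 1) mod 36 = 13, so s[878] = s[14] = 0.

0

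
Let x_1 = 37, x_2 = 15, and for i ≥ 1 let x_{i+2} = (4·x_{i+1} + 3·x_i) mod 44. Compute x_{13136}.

13

x_1 = 37, x_2 = 15, x_3 = 39, x_4 = 25, x_5 = 41, x_6 = 19, x_7 = 23, x_8 = 17, x_9 = 5, x_{10} = 27, x_{11} = 35, x_{12} = 1, x_{13} = 21, x_{14} = 43, x_{15} = 15, x_{16} = 13, x_{17} = 9, x_{18} = 31, x_{19} = 19, x_{20} = 37, x_{21} = 29, x_{22} = 7, x_{23} = 27, x_{24} = 41, x_{25} = 25, x_{26} = 3, x_{27} = 43, x_{28} = 5, x_{29} = 17, x_{30} = 39, x_{31} = 31, x_{32} = 21, x_{33} = 1, x_{34} = 23, x_{35} = 7, x_{36} = 9, x_{37} = 13, x_{38} = 35, x_{39} = 3, x_{40} = 29, x_{41} = 37, x_{42} = 15.
The sequence repeats with period 40.
(13136 - 1) mod 40 = 15, so x_{13136} = x_{16} = 13.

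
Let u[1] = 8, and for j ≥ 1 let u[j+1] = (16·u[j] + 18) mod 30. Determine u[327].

We have u[1] = 8, u[2] = 26, u[3] = 14, u[4] = 2, u[5] = 20, u[6] = 8.
The sequence repeats with period 5.
(327 - 1) mod 5 = 1, so u[327] = u[2] = 26.

26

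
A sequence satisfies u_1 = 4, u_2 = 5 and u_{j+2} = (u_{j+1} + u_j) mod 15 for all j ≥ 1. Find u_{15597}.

We have u_1 = 4, u_2 = 5, u_3 = 9, u_4 = 14, u_5 = 8, u_6 = 7, u_7 = 0, u_8 = 7, u_9 = 7, u_{10} = 14, u_{11} = 6, u_{12} = 5, u_{13} = 11, u_{14} = 1, u_{15} = 12, u_{16} = 13, u_{17} = 10, u_{18} = 8, u_{19} = 3, u_{20} = 11, u_{21} = 14, u_{22} = 10, u_{23} = 9, u_{24} = 4, u_{25} = 13, u_{26} = 2, u_{27} = 0, u_{28} = 2, u_{29} = 2, u_{30} = 4, u_{31} = 6, u_{32} = 10, u_{33} = 1, u_{34} = 11, u_{35} = 12, u_{36} = 8, u_{37} = 5, u_{38} = 13, u_{39} = 3, u_{40} = 1, u_{41} = 4, u_{42} = 5.
Since (u_{41}, u_{42}) = (u_1, u_2) = (4, 5) (two consecutive terms determine the rest), the sequence is periodic with period 40.
So u_{15597} = u_{1 + ((15597-1) mod 40)} = u_{37} = 5.

5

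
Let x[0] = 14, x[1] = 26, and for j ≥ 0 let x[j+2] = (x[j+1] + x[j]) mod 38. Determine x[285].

Listing terms: x[0] = 14, x[1] = 26, x[2] = 2, x[3] = 28, x[4] = 30, x[5] = 20, x[6] = 12, x[7] = 32, x[8] = 6, x[9] = 0, x[10] = 6, x[11] = 6, x[12] = 12, x[13] = 18, x[14] = 30, x[15] = 10, x[16] = 2, x[17] = 12, x[18] = 14, x[19] = 26.
Since (x[18], x[19]) = (x[0], x[1]) = (14, 26) (two consecutive terms determine the rest), the sequence is periodic with period 18.
So x[285] = x[0 + ((285-0) mod 18)] = x[15] = 10.

10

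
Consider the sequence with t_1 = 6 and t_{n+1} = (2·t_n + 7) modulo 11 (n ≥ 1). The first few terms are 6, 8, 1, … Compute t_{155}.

3

Listing terms: t_1 = 6, t_2 = 8, t_3 = 1, t_4 = 9, t_5 = 3, t_6 = 2, t_7 = 0, t_8 = 7, t_9 = 10, t_{10} = 5, t_{11} = 6.
The sequence repeats with period 10.
So t_{155} = t_{1 + ((155-1) mod 10)} = t_5 = 3.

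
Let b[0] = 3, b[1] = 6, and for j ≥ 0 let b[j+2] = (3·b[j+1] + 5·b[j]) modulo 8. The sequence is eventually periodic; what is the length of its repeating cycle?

Listing terms: b[0] = 3, b[1] = 6, b[2] = 1, b[3] = 1, b[4] = 0, b[5] = 5, b[6] = 7, b[7] = 6, b[8] = 5, b[9] = 5, b[10] = 0, b[11] = 1, b[12] = 3, b[13] = 6.
Since (b[12], b[13]) = (b[0], b[1]) = (3, 6) (two consecutive terms determine the rest), the sequence is periodic with period 12.

12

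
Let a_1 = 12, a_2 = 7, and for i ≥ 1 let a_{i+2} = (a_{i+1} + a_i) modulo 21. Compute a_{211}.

We have a_1 = 12, a_2 = 7, a_3 = 19, a_4 = 5, a_5 = 3, a_6 = 8, a_7 = 11, a_8 = 19, a_9 = 9, a_{10} = 7, a_{11} = 16, a_{12} = 2, a_{13} = 18, a_{14} = 20, a_{15} = 17, a_{16} = 16, a_{17} = 12, a_{18} = 7.
The sequence repeats with period 16.
(211 - 1) mod 16 = 2, so a_{211} = a_3 = 19.

19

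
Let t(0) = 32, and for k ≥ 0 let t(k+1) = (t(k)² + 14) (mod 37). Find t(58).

t(0) = 32,  t(1) = 2,  t(2) = 18,  t(3) = 5,  t(4) = 2.
Since t(4) = t(1) = 2, the sequence is eventually periodic: after a pre-period of length 1 it cycles with period 3.
For k ≥ 1, t(k) depends only on (k - 1) mod 3. (58 - 1) mod 3 = 0, so t(58) = t(1) = 2.

2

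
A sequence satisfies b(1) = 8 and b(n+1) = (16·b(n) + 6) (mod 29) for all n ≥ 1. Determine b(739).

We have b(1) = 8,  b(2) = 18,  b(3) = 4,  b(4) = 12,  b(5) = 24,  b(6) = 13,  b(7) = 11,  b(8) = 8.
The sequence repeats with period 7.
So b(739) = b(1 + ((739-1) mod 7)) = b(4) = 12.

12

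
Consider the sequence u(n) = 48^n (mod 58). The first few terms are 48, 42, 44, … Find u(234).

6

u(1) = 48, u(2) = 42, u(3) = 44, u(4) = 24, u(5) = 50, u(6) = 22, u(7) = 12, u(8) = 54, u(9) = 40, u(10) = 6, u(11) = 56, u(12) = 20, u(13) = 32, u(14) = 28, u(15) = 10, u(16) = 16, u(17) = 14, u(18) = 34, u(19) = 8, u(20) = 36, u(21) = 46, u(22) = 4, u(23) = 18, u(24) = 52, u(25) = 2, u(26) = 38, u(27) = 26, u(28) = 30, u(29) = 48.
The sequence repeats with period 28.
So u(234) = u(1 + ((234-1) mod 28)) = u(10) = 6.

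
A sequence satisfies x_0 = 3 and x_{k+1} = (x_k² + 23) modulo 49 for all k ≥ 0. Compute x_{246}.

Listing terms: x_0 = 3; x_1 = 32; x_2 = 18; x_3 = 4; x_4 = 39; x_5 = 25; x_6 = 11; x_7 = 46; x_8 = 32.
Since x_8 = x_1 = 32, the sequence is eventually periodic: after a pre-period of length 1 it cycles with period 7.
For k ≥ 1, x_k depends only on (k - 1) mod 7. (246 - 1) mod 7 = 0, so x_{246} = x_1 = 32.

32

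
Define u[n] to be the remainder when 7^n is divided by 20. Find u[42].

We have u[1] = 7, u[2] = 9, u[3] = 3, u[4] = 1, u[5] = 7.
The sequence repeats with period 4.
So u[42] = u[1 + ((42-1) mod 4)] = u[2] = 9.

9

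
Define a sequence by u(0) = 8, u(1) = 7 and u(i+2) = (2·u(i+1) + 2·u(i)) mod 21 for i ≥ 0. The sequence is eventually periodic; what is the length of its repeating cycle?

We have u(0) = 8,  u(1) = 7,  u(2) = 9,  u(3) = 11,  u(4) = 19,  u(5) = 18,  u(6) = 11,  u(7) = 16,  u(8) = 12,  u(9) = 14,  u(10) = 10,  u(11) = 6,  u(12) = 11,  u(13) = 13,  u(14) = 6,  u(15) = 17,  u(16) = 4,  u(17) = 0,  u(18) = 8,  u(19) = 16,  u(20) = 6,  u(21) = 2,  u(22) = 16,  u(23) = 15,  u(24) = 20,  u(25) = 7,  u(26) = 12,  u(27) = 17,  u(28) = 16,  u(29) = 3,  u(30) = 17,  u(31) = 19,  u(32) = 9,  u(33) = 14,  u(34) = 4,  u(35) = 15,  u(36) = 17,  u(37) = 1,  u(38) = 15,  u(39) = 11,  u(40) = 10,  u(41) = 0,  u(42) = 20,  u(43) = 19,  u(44) = 15,  u(45) = 5,  u(46) = 19,  u(47) = 6,  u(48) = 8,  u(49) = 7.
Since (u(48), u(49)) = (u(0), u(1)) = (8, 7) (two consecutive terms determine the rest), the sequence is periodic with period 48.

48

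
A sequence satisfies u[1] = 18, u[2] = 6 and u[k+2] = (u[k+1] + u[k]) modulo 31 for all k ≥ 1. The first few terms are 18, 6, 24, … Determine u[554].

Listing terms: u[1] = 18; u[2] = 6; u[3] = 24; u[4] = 30; u[5] = 23; u[6] = 22; u[7] = 14; u[8] = 5; u[9] = 19; u[10] = 24; u[11] = 12; u[12] = 5; u[13] = 17; u[14] = 22; u[15] = 8; u[16] = 30; u[17] = 7; u[18] = 6; u[19] = 13; u[20] = 19; u[21] = 1; u[22] = 20; u[23] = 21; u[24] = 10; u[25] = 0; u[26] = 10; u[27] = 10; u[28] = 20; u[29] = 30; u[30] = 19; u[31] = 18; u[32] = 6.
Since (u[31], u[32]) = (u[1], u[2]) = (18, 6) (two consecutive terms determine the rest), the sequence is periodic with period 30.
(554 - 1) mod 30 = 13, so u[554] = u[14] = 22.

22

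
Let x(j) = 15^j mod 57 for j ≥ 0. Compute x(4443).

27

We have x(0) = 1, x(1) = 15, x(2) = 54, x(3) = 12, x(4) = 9, x(5) = 21, x(6) = 30, x(7) = 51, x(8) = 24, x(9) = 18, x(10) = 42, x(11) = 3, x(12) = 45, x(13) = 48, x(14) = 36, x(15) = 27, x(16) = 6, x(17) = 33, x(18) = 39, x(19) = 15.
Since x(19) = x(1) = 15, the sequence is eventually periodic: after a pre-period of length 1 it cycles with period 18.
For j ≥ 1, x(j) depends only on (j - 1) mod 18. (4443 - 1) mod 18 = 14, so x(4443) = x(15) = 27.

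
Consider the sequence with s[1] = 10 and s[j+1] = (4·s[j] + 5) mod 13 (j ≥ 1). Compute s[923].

8

We have s[1] = 10, s[2] = 6, s[3] = 3, s[4] = 4, s[5] = 8, s[6] = 11, s[7] = 10.
The sequence repeats with period 6.
So s[923] = s[1 + ((923-1) mod 6)] = s[5] = 8.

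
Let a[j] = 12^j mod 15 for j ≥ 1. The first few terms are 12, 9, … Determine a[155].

3

Listing terms: a[1] = 12,  a[2] = 9,  a[3] = 3,  a[4] = 6,  a[5] = 12.
Since a[5] = a[1] = 12, the sequence is periodic with period 4.
(155 - 1) mod 4 = 2, so a[155] = a[3] = 3.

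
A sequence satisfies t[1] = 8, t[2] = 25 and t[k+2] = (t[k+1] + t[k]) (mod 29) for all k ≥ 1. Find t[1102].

Listing terms: t[1] = 8; t[2] = 25; t[3] = 4; t[4] = 0; t[5] = 4; t[6] = 4; t[7] = 8; t[8] = 12; t[9] = 20; t[10] = 3; t[11] = 23; t[12] = 26; t[13] = 20; t[14] = 17; t[15] = 8; t[16] = 25.
Since (t[15], t[16]) = (t[1], t[2]) = (8, 25) (two consecutive terms determine the rest), the sequence is periodic with period 14.
So t[1102] = t[1 + ((1102-1) mod 14)] = t[10] = 3.

3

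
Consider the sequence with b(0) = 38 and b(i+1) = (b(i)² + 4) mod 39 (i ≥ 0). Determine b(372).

Listing terms: b(0) = 38, b(1) = 5, b(2) = 29, b(3) = 26, b(4) = 17, b(5) = 20, b(6) = 14, b(7) = 5.
Since b(7) = b(1) = 5, the sequence is eventually periodic: after a pre-period of length 1 it cycles with period 6.
For i ≥ 1, b(i) depends only on (i - 1) mod 6. (372 - 1) mod 6 = 5, so b(372) = b(6) = 14.

14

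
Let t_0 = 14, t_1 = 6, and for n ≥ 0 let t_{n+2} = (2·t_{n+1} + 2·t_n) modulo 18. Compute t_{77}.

Listing terms: t_0 = 14,  t_1 = 6,  t_2 = 4,  t_3 = 2,  t_4 = 12,  t_5 = 10,  t_6 = 8,  t_7 = 0,  t_8 = 16,  t_9 = 14,  t_{10} = 6.
Since (t_9, t_{10}) = (t_0, t_1) = (14, 6) (two consecutive terms determine the rest), the sequence is periodic with period 9.
(77 - 0) mod 9 = 5, so t_{77} = t_5 = 10.

10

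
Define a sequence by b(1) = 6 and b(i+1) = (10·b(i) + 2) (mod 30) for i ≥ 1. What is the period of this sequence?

3

Listing terms: b(1) = 6,  b(2) = 2,  b(3) = 22,  b(4) = 12,  b(5) = 2.
Since b(5) = b(2) = 2, the sequence is eventually periodic: after a pre-period of length 1 it cycles with period 3.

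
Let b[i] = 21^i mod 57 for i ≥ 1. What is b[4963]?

Computing terms: b[1] = 21,  b[2] = 42,  b[3] = 27,  b[4] = 54,  b[5] = 51,  b[6] = 45,  b[7] = 33,  b[8] = 9,  b[9] = 18,  b[10] = 36,  b[11] = 15,  b[12] = 30,  b[13] = 3,  b[14] = 6,  b[15] = 12,  b[16] = 24,  b[17] = 48,  b[18] = 39,  b[19] = 21.
The sequence repeats with period 18.
So b[4963] = b[1 + ((4963-1) mod 18)] = b[13] = 3.

3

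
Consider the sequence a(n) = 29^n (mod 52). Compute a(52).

Listing terms: a(0) = 1,  a(1) = 29,  a(2) = 9,  a(3) = 1.
The sequence repeats with period 3.
So a(52) = a(0 + ((52-0) mod 3)) = a(1) = 29.

29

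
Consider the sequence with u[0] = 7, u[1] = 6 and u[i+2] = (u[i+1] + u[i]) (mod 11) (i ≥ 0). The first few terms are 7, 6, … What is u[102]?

Computing terms: u[0] = 7,  u[1] = 6,  u[2] = 2,  u[3] = 8,  u[4] = 10,  u[5] = 7,  u[6] = 6.
Since (u[5], u[6]) = (u[0], u[1]) = (7, 6) (two consecutive terms determine the rest), the sequence is periodic with period 5.
(102 - 0) mod 5 = 2, so u[102] = u[2] = 2.

2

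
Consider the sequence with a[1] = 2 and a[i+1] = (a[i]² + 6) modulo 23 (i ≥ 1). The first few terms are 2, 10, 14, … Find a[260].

We have a[1] = 2,  a[2] = 10,  a[3] = 14,  a[4] = 18,  a[5] = 8,  a[6] = 1,  a[7] = 7,  a[8] = 9,  a[9] = 18.
Since a[9] = a[4] = 18, the sequence is eventually periodic: after a pre-period of length 3 it cycles with period 5.
For i ≥ 4, a[i] depends only on (i - 4) mod 5. (260 - 4) mod 5 = 1, so a[260] = a[5] = 8.

8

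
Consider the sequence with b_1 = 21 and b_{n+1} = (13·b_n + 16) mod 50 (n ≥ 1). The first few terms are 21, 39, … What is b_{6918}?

19

b_1 = 21,  b_2 = 39,  b_3 = 23,  b_4 = 15,  b_5 = 11,  b_6 = 9,  b_7 = 33,  b_8 = 45,  b_9 = 1,  b_{10} = 29,  b_{11} = 43,  b_{12} = 25,  b_{13} = 41,  b_{14} = 49,  b_{15} = 3,  b_{16} = 5,  b_{17} = 31,  b_{18} = 19,  b_{19} = 13,  b_{20} = 35,  b_{21} = 21.
Since b_{21} = b_1 = 21, the sequence is periodic with period 20.
So b_{6918} = b_{1 + ((6918-1) mod 20)} = b_{18} = 19.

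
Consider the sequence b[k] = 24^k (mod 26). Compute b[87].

Listing terms: b[1] = 24; b[2] = 4; b[3] = 18; b[4] = 16; b[5] = 20; b[6] = 12; b[7] = 2; b[8] = 22; b[9] = 8; b[10] = 10; b[11] = 6; b[12] = 14; b[13] = 24.
The sequence repeats with period 12.
(87 - 1) mod 12 = 2, so b[87] = b[3] = 18.

18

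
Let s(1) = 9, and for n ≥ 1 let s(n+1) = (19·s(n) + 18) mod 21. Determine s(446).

We have s(1) = 9, s(2) = 0, s(3) = 18, s(4) = 3, s(5) = 12, s(6) = 15, s(7) = 9.
The sequence repeats with period 6.
(446 - 1) mod 6 = 1, so s(446) = s(2) = 0.

0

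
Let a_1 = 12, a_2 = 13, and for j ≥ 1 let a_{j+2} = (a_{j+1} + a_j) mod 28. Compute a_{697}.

16

Computing terms: a_1 = 12,  a_2 = 13,  a_3 = 25,  a_4 = 10,  a_5 = 7,  a_6 = 17,  a_7 = 24,  a_8 = 13,  a_9 = 9,  a_{10} = 22,  a_{11} = 3,  a_{12} = 25,  a_{13} = 0,  a_{14} = 25,  a_{15} = 25,  a_{16} = 22,  a_{17} = 19,  a_{18} = 13,  a_{19} = 4,  a_{20} = 17,  a_{21} = 21,  a_{22} = 10,  a_{23} = 3,  a_{24} = 13,  a_{25} = 16,  a_{26} = 1,  a_{27} = 17,  a_{28} = 18,  a_{29} = 7,  a_{30} = 25,  a_{31} = 4,  a_{32} = 1,  a_{33} = 5,  a_{34} = 6,  a_{35} = 11,  a_{36} = 17,  a_{37} = 0,  a_{38} = 17,  a_{39} = 17,  a_{40} = 6,  a_{41} = 23,  a_{42} = 1,  a_{43} = 24,  a_{44} = 25,  a_{45} = 21,  a_{46} = 18,  a_{47} = 11,  a_{48} = 1,  a_{49} = 12,  a_{50} = 13.
Since (a_{49}, a_{50}) = (a_1, a_2) = (12, 13) (two consecutive terms determine the rest), the sequence is periodic with period 48.
So a_{697} = a_{1 + ((697-1) mod 48)} = a_{25} = 16.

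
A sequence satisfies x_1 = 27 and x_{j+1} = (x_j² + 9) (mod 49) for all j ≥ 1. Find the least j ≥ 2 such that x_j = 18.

Listing terms: x_1 = 27, x_2 = 3, x_3 = 18, x_4 = 39, x_5 = 11, x_6 = 32, x_7 = 4, x_8 = 25, x_9 = 46, x_{10} = 18.
Since x_{10} = x_3 = 18, the sequence is eventually periodic: after a pre-period of length 2 it cycles with period 7.
The value 18 first appears (with j ≥ 2) at x_3.

3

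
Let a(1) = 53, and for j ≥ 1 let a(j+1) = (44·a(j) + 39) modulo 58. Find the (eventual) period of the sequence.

Listing terms: a(1) = 53, a(2) = 51, a(3) = 21, a(4) = 35, a(5) = 13, a(6) = 31, a(7) = 11, a(8) = 1, a(9) = 25, a(10) = 37, a(11) = 43, a(12) = 17, a(13) = 33, a(14) = 41, a(15) = 45, a(16) = 47, a(17) = 19, a(18) = 5, a(19) = 27, a(20) = 9, a(21) = 29, a(22) = 39, a(23) = 15, a(24) = 3, a(25) = 55, a(26) = 23, a(27) = 7, a(28) = 57, a(29) = 53.
Since a(29) = a(1) = 53, the sequence is periodic with period 28.

28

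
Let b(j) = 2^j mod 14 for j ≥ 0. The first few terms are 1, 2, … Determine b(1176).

8

Listing terms: b(0) = 1, b(1) = 2, b(2) = 4, b(3) = 8, b(4) = 2.
Since b(4) = b(1) = 2, the sequence is eventually periodic: after a pre-period of length 1 it cycles with period 3.
For j ≥ 1, b(j) depends only on (j - 1) mod 3. (1176 - 1) mod 3 = 2, so b(1176) = b(3) = 8.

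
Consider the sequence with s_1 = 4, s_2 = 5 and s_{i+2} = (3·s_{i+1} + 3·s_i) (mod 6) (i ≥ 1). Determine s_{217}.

0

Computing terms: s_1 = 4, s_2 = 5, s_3 = 3, s_4 = 0, s_5 = 3, s_6 = 3, s_7 = 0.
Since (s_6, s_7) = (s_3, s_4) = (3, 0) (two consecutive terms determine the rest), the sequence is eventually periodic: after a pre-period of length 2 it cycles with period 3.
For i ≥ 3, s_i depends only on (i - 3) mod 3. (217 - 3) mod 3 = 1, so s_{217} = s_4 = 0.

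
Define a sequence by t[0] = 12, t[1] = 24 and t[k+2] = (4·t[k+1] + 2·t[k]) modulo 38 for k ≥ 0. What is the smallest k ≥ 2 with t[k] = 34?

3

Listing terms: t[0] = 12, t[1] = 24, t[2] = 6, t[3] = 34, t[4] = 34, t[5] = 14, t[6] = 10, t[7] = 30, t[8] = 26, t[9] = 12, t[10] = 24.
Since (t[9], t[10]) = (t[0], t[1]) = (12, 24) (two consecutive terms determine the rest), the sequence is periodic with period 9.
The value 34 first appears (with k ≥ 2) at t[3].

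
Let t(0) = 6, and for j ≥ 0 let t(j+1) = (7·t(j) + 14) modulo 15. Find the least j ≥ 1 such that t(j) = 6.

3

We have t(0) = 6; t(1) = 11; t(2) = 1; t(3) = 6.
Since t(3) = t(0) = 6, the sequence is periodic with period 3.
The value 6 next appears (with j ≥ 1) at t(3).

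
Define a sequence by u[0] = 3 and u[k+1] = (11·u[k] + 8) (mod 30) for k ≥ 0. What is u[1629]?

We have u[0] = 3; u[1] = 11; u[2] = 9; u[3] = 17; u[4] = 15; u[5] = 23; u[6] = 21; u[7] = 29; u[8] = 27; u[9] = 5; u[10] = 3.
The sequence repeats with period 10.
So u[1629] = u[0 + ((1629-0) mod 10)] = u[9] = 5.

5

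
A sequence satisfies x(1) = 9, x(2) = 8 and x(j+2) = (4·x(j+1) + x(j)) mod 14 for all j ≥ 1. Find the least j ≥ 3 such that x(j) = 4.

Computing terms: x(1) = 9; x(2) = 8; x(3) = 13; x(4) = 4; x(5) = 1; x(6) = 8; x(7) = 5; x(8) = 0; x(9) = 5; x(10) = 6; x(11) = 1; x(12) = 10; x(13) = 13; x(14) = 6; x(15) = 9; x(16) = 0; x(17) = 9; x(18) = 8.
The sequence repeats with period 16.
The value 4 first appears (with j ≥ 3) at x(4).

4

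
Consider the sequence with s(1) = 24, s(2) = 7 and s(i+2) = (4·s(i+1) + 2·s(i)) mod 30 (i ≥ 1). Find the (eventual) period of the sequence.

We have s(1) = 24,  s(2) = 7,  s(3) = 16,  s(4) = 18,  s(5) = 14,  s(6) = 2,  s(7) = 6,  s(8) = 28,  s(9) = 4,  s(10) = 12,  s(11) = 26,  s(12) = 8,  s(13) = 24,  s(14) = 22,  s(15) = 16,  s(16) = 18.
Since (s(15), s(16)) = (s(3), s(4)) = (16, 18) (two consecutive terms determine the rest), the sequence is eventually periodic: after a pre-period of length 2 it cycles with period 12.

12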